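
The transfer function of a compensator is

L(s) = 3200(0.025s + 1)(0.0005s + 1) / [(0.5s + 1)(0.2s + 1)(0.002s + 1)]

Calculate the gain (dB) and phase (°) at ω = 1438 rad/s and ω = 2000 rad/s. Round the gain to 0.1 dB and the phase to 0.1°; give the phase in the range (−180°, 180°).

ω = 1438: -13.0 dB, -126.4°; ω = 2000: -17.3 dB, -121.9°

At ω = 1438 rad/s:
zero (1 + j1438·0.025) = 1 + j35.95 → |·| ≈ 35.964, ∠ ≈ 88.41°
zero (1 + j1438·0.0005) = 1 + j0.719 → |·| ≈ 1.2316, ∠ ≈ 35.72°
pole (1 + j1438·0.5) = 1 + j719 → |·| ≈ 719, ∠ ≈ 89.92°
pole (1 + j1438·0.2) = 1 + j287.6 → |·| ≈ 287.6, ∠ ≈ 89.80°
pole (1 + j1438·0.002) = 1 + j2.876 → |·| ≈ 3.0449, ∠ ≈ 70.83°
|L| = 3200 · 35.964 · 1.2316 / (719 · 287.6 · 3.0449) ≈ 0.22511
Gain = 20 log₁₀(0.22511) ≈ -12.95 dB
∠L = (88.41° + 35.72°) − (89.92° + 89.80° + 70.83°) = -126.42°

At ω = 2000 rad/s:
zero (1 + j2000·0.025) = 1 + j50 → |·| ≈ 50.01, ∠ ≈ 88.85°
zero (1 + j2000·0.0005) = 1 + j1 → |·| ≈ 1.4142, ∠ ≈ 45.00°
pole (1 + j2000·0.5) = 1 + j1000 → |·| ≈ 1000, ∠ ≈ 89.94°
pole (1 + j2000·0.2) = 1 + j400 → |·| ≈ 400, ∠ ≈ 89.86°
pole (1 + j2000·0.002) = 1 + j4 → |·| ≈ 4.1231, ∠ ≈ 75.96°
|L| = 3200 · 50.01 · 1.4142 / (1000 · 400 · 4.1231) ≈ 0.13723
Gain = 20 log₁₀(0.13723) ≈ -17.25 dB
∠L = (88.85° + 45.00°) − (89.94° + 89.86° + 75.96°) = -121.91°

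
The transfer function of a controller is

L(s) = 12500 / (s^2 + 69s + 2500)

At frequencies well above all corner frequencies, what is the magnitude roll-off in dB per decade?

Each pole contributes −20 dB/decade at high frequency; each zero contributes +20 dB/decade.
Net: 0 zero(s) − 2 pole(s) → -40 dB/decade.

-40 dB/decade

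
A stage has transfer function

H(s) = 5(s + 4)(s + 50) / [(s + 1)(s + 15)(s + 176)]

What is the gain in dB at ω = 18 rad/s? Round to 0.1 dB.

At s = jω = j18:
zero (s+4): 4 + j18 → |·| = √(4²+18²) = √340 ≈ 18.439, ∠ = arctan(18/4) ≈ 77.47°
zero (s+50): 50 + j18 → |·| = √(50²+18²) = √2824 ≈ 53.141, ∠ = arctan(18/50) ≈ 19.80°
pole (s+1): 1 + j18 → |·| = √(1²+18²) = √325 ≈ 18.028, ∠ = arctan(18/1) ≈ 86.82°
pole (s+15): 15 + j18 → |·| = √(15²+18²) = √549 ≈ 23.431, ∠ = arctan(18/15) ≈ 50.19°
pole (s+176): 176 + j18 → |·| = √(176²+18²) = √31300 ≈ 176.92, ∠ = arctan(18/176) ≈ 5.84°
|H| = 5 · 979.87 / 74733 ≈ 0.065558
Gain = 20 log₁₀(0.065558) ≈ -23.67 dB

-23.7 dB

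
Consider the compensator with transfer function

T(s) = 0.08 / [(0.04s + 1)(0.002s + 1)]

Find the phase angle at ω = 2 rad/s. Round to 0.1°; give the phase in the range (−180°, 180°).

At ω = 2 rad/s:
pole (1 + j2·0.04) = 1 + j0.08 → |·| ≈ 1.0032, ∠ ≈ 4.57°
pole (1 + j2·0.002) = 1 + j0.004 → |·| ≈ 1, ∠ ≈ 0.23°
∠T = (0°) − (4.57° + 0.23°) = -4.80°

-4.8°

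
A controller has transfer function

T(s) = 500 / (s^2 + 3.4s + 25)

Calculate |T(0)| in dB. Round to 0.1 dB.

26.0 dB

T(0) = 500 / 25 = 20
20 log₁₀(20) ≈ 26.02 dB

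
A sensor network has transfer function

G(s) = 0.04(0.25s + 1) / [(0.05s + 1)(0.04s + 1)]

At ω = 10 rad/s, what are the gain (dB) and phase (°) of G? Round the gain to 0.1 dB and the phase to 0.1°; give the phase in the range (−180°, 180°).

-21.0 dB, 19.8°

At ω = 10 rad/s:
zero (1 + j10·0.25) = 1 + j2.5 → |·| ≈ 2.6926, ∠ ≈ 68.20°
pole (1 + j10·0.05) = 1 + j0.5 → |·| ≈ 1.118, ∠ ≈ 26.57°
pole (1 + j10·0.04) = 1 + j0.4 → |·| ≈ 1.077, ∠ ≈ 21.80°
|G| = 0.04 · 2.6926 / (1.118 · 1.077) ≈ 0.089449
Gain = 20 log₁₀(0.089449) ≈ -20.97 dB
∠G = (68.20°) − (26.57° + 21.80°) = 19.83°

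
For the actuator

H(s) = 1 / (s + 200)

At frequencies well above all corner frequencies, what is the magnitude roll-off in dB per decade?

-20 dB/decade

Each pole contributes −20 dB/decade at high frequency; each zero contributes +20 dB/decade.
Net: 0 zero(s) − 1 pole(s) → -20 dB/decade.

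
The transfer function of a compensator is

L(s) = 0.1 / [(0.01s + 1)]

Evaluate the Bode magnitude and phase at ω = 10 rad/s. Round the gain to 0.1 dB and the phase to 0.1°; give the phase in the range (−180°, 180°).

-20.0 dB, -5.7°

At ω = 10 rad/s:
pole (1 + j10·0.01) = 1 + j0.1 → |·| ≈ 1.005, ∠ ≈ 5.71°
|L| = 0.1 · 1 / (1.005) ≈ 0.099502
Gain = 20 log₁₀(0.099502) ≈ -20.04 dB
∠L = (0°) − (5.71°) = -5.71°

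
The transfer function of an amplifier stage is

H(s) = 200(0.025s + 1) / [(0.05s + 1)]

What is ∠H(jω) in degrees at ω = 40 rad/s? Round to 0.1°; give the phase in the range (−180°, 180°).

-18.4°

At ω = 40 rad/s:
zero (1 + j40·0.025) = 1 + j1 → |·| ≈ 1.4142, ∠ ≈ 45.00°
pole (1 + j40·0.05) = 1 + j2 → |·| ≈ 2.2361, ∠ ≈ 63.43°
∠H = (45.00°) − (63.43°) = -18.43°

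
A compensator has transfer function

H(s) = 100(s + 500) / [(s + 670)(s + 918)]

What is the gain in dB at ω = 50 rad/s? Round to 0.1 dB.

-21.8 dB

At s = jω = j50:
zero (s+500): 500 + j50 → |·| = √(500²+50²) = √252500 ≈ 502.49, ∠ = arctan(50/500) ≈ 5.71°
pole (s+670): 670 + j50 → |·| = √(670²+50²) = √451400 ≈ 671.86, ∠ = arctan(50/670) ≈ 4.27°
pole (s+918): 918 + j50 → |·| = √(918²+50²) = √845224 ≈ 919.36, ∠ = arctan(50/918) ≈ 3.12°
|H| = 100 · 502.49 / 6.1768e+05 ≈ 0.081351
Gain = 20 log₁₀(0.081351) ≈ -21.79 dB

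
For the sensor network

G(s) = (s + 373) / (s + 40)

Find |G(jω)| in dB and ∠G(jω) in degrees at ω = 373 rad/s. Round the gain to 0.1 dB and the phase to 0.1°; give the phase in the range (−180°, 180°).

Substitute s = j373:
Numerator: (j373) + 373 = 373 + j373
Denominator: (j373) + 40 = 40 + j373
|N| = √(373² + 373²) ≈ 527.5, ∠N ≈ 45.00°
|D| = √(40² + 373²) ≈ 375.14, ∠D ≈ 83.88°
|G| = 527.5 / 375.14 ≈ 1.4061
Gain = 20 log₁₀(1.4061) ≈ 2.96 dB
∠G = 45.00° − 83.88° = -38.88°

3.0 dB, -38.9°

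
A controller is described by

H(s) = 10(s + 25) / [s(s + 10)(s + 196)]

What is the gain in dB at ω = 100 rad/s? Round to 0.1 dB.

At s = jω = j100:
zero (s+25): 25 + j100 → |·| = √(25²+100²) = √10625 ≈ 103.08, ∠ = arctan(100/25) ≈ 75.96°
pole (s+10): 10 + j100 → |·| = √(10²+100²) = √10100 ≈ 100.5, ∠ = arctan(100/10) ≈ 84.29°
pole (s+196): 196 + j100 → |·| = √(196²+100²) = √48416 ≈ 220.04, ∠ = arctan(100/196) ≈ 27.03°
pole at origin: |s| = 100, ∠ = 90.00° (in denominator)
|H| = 10 · 103.08 / 2.2114e+06 ≈ 0.00046613
Gain = 20 log₁₀(0.00046613) ≈ -66.63 dB

-66.6 dB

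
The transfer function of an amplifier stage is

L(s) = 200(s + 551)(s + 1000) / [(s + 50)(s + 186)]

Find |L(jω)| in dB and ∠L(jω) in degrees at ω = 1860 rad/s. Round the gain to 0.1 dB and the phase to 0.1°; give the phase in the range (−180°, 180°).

At s = jω = j1860:
zero (s+551): 551 + j1860 → |·| = √(551²+1860²) = √3763201 ≈ 1939.9, ∠ = arctan(1860/551) ≈ 73.50°
zero (s+1000): 1000 + j1860 → |·| = √(1000²+1860²) = √4459600 ≈ 2111.8, ∠ = arctan(1860/1000) ≈ 61.74°
pole (s+50): 50 + j1860 → |·| = √(50²+1860²) = √3462100 ≈ 1860.7, ∠ = arctan(1860/50) ≈ 88.46°
pole (s+186): 186 + j1860 → |·| = √(186²+1860²) = √3494196 ≈ 1869.3, ∠ = arctan(1860/186) ≈ 84.29°
|L| = 200 · 4.0967e+06 / 3.4782e+06 ≈ 235.56
Gain = 20 log₁₀(235.56) ≈ 47.44 dB
∠L = 135.24° − 172.75° = -37.51°

47.4 dB, -37.5°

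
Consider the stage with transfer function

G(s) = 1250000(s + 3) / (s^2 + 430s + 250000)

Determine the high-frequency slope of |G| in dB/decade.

-20 dB/decade

Each pole contributes −20 dB/decade at high frequency; each zero contributes +20 dB/decade.
Net: 1 zero(s) − 2 pole(s) → -20 dB/decade.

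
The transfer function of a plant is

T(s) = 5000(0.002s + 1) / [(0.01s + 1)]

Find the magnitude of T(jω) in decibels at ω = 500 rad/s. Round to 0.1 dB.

At ω = 500 rad/s:
zero (1 + j500·0.002) = 1 + j1 → |·| ≈ 1.4142, ∠ ≈ 45.00°
pole (1 + j500·0.01) = 1 + j5 → |·| ≈ 5.099, ∠ ≈ 78.69°
|T| = 5000 · 1.4142 / (5.099) ≈ 1386.7
Gain = 20 log₁₀(1386.7) ≈ 62.84 dB

62.8 dB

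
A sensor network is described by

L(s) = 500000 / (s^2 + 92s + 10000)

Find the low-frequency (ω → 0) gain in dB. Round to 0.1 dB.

L(0) = 500000 / 10000 = 50
20 log₁₀(50) ≈ 33.98 dB

34.0 dB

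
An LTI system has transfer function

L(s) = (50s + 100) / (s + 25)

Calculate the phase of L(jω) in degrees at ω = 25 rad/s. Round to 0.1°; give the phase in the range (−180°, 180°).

40.4°

Substitute s = j25:
Numerator: 50(j25) + 100 = 100 + j1250
Denominator: (j25) + 25 = 25 + j25
|N| = √(100² + 1250²) ≈ 1254, ∠N ≈ 85.43°
|D| = √(25² + 25²) ≈ 35.355, ∠D ≈ 45.00°
∠L = 85.43° − 45.00° = 40.43°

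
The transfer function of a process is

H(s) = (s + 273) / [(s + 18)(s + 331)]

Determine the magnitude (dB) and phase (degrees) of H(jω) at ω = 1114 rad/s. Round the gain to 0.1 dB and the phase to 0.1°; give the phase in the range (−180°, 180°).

At s = jω = j1114:
zero (s+273): 273 + j1114 → |·| = √(273²+1114²) = √1315525 ≈ 1147, ∠ = arctan(1114/273) ≈ 76.23°
pole (s+18): 18 + j1114 → |·| = √(18²+1114²) = √1241320 ≈ 1114.1, ∠ = arctan(1114/18) ≈ 89.07°
pole (s+331): 331 + j1114 → |·| = √(331²+1114²) = √1350557 ≈ 1162.1, ∠ = arctan(1114/331) ≈ 73.45°
|H| = 1 · 1147 / 1.2947e+06 ≈ 0.00088592
Gain = 20 log₁₀(0.00088592) ≈ -61.05 dB
∠H = 76.23° − 162.52° = -86.29°

-61.1 dB, -86.3°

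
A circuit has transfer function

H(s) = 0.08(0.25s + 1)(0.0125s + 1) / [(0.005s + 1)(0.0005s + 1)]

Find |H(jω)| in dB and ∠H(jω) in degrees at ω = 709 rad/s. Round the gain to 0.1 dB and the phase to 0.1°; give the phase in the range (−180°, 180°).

At ω = 709 rad/s:
zero (1 + j709·0.25) = 1 + j177.25 → |·| ≈ 177.25, ∠ ≈ 89.68°
zero (1 + j709·0.0125) = 1 + j8.8625 → |·| ≈ 8.9187, ∠ ≈ 83.56°
pole (1 + j709·0.005) = 1 + j3.545 → |·| ≈ 3.6833, ∠ ≈ 74.25°
pole (1 + j709·0.0005) = 1 + j0.3545 → |·| ≈ 1.061, ∠ ≈ 19.52°
|H| = 0.08 · 177.25 · 8.9187 / (3.6833 · 1.061) ≈ 32.361
Gain = 20 log₁₀(32.361) ≈ 30.20 dB
∠H = (89.68° + 83.56°) − (74.25° + 19.52°) = 79.47°

30.2 dB, 79.5°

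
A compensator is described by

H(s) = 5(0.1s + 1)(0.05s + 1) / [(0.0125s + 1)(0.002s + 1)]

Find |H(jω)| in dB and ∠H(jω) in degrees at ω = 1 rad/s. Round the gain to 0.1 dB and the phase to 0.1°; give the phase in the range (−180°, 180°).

14.0 dB, 7.7°

At ω = 1 rad/s:
zero (1 + j1·0.1) = 1 + j0.1 → |·| ≈ 1.005, ∠ ≈ 5.71°
zero (1 + j1·0.05) = 1 + j0.05 → |·| ≈ 1.0012, ∠ ≈ 2.86°
pole (1 + j1·0.0125) = 1 + j0.0125 → |·| ≈ 1.0001, ∠ ≈ 0.72°
pole (1 + j1·0.002) = 1 + j0.002 → |·| ≈ 1, ∠ ≈ 0.11°
|H| = 5 · 1.005 · 1.0012 / (1.0001 · 1) ≈ 5.0305
Gain = 20 log₁₀(5.0305) ≈ 14.03 dB
∠H = (5.71° + 2.86°) − (0.72° + 0.11°) = 7.74°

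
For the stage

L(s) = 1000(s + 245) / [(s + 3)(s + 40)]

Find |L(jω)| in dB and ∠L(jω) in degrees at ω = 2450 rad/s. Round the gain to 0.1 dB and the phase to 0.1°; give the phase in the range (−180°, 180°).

-7.7 dB, -94.7°

At s = jω = j2450:
zero (s+245): 245 + j2450 → |·| = √(245²+2450²) = √6062525 ≈ 2462.2, ∠ = arctan(2450/245) ≈ 84.29°
pole (s+3): 3 + j2450 → |·| = √(3²+2450²) = √6002509 ≈ 2450, ∠ = arctan(2450/3) ≈ 89.93°
pole (s+40): 40 + j2450 → |·| = √(40²+2450²) = √6004100 ≈ 2450.3, ∠ = arctan(2450/40) ≈ 89.06°
|L| = 1000 · 2462.2 / 6.0032e+06 ≈ 0.41015
Gain = 20 log₁₀(0.41015) ≈ -7.74 dB
∠L = 84.29° − 178.99° = -94.70°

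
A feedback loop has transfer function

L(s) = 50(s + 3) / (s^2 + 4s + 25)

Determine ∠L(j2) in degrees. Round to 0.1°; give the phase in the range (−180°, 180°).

12.8°

At s = jω = j2:
zero (s+3): 3 + j2 → |·| = √(3²+2²) = √13 ≈ 3.6056, ∠ = arctan(2/3) ≈ 33.69°
quadratic: (j2)² + 4·j2 + 25 = 21 + j8 → |·| ≈ 22.472, ∠ ≈ 20.85°
∠L = 33.69° − 20.85° = 12.84°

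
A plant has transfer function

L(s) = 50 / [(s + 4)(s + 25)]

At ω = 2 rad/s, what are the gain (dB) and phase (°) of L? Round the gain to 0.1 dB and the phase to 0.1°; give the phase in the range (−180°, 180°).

At s = jω = j2:
pole (s+4): 4 + j2 → |·| = √(4²+2²) = √20 ≈ 4.4721, ∠ = arctan(2/4) ≈ 26.57°
pole (s+25): 25 + j2 → |·| = √(25²+2²) = √629 ≈ 25.08, ∠ = arctan(2/25) ≈ 4.57°
|L| = 50 / 112.16 ≈ 0.44579
Gain = 20 log₁₀(0.44579) ≈ -7.02 dB
∠L = 0.00° − 31.14° = -31.14°

-7.0 dB, -31.1°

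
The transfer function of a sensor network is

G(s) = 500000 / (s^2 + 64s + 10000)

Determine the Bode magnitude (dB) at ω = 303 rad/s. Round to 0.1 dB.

15.5 dB

At s = jω = j303:
quadratic: (j303)² + 64·j303 + 10000 = -81809 + j19392 → |·| ≈ 84076, ∠ ≈ 166.66°
|G| = 500000 / 84076 ≈ 5.947
Gain = 20 log₁₀(5.947) ≈ 15.49 dB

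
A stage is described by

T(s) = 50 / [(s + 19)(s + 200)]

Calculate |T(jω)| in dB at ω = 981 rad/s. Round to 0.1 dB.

-85.9 dB

At s = jω = j981:
pole (s+19): 19 + j981 → |·| = √(19²+981²) = √962722 ≈ 981.18, ∠ = arctan(981/19) ≈ 88.89°
pole (s+200): 200 + j981 → |·| = √(200²+981²) = √1002361 ≈ 1001.2, ∠ = arctan(981/200) ≈ 78.48°
|T| = 50 / 9.8236e+05 ≈ 5.0898e-05
Gain = 20 log₁₀(5.0898e-05) ≈ -85.87 dB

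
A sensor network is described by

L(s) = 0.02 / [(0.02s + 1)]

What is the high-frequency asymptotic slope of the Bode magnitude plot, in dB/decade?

Each pole contributes −20 dB/decade at high frequency; each zero contributes +20 dB/decade.
Net: 0 zero(s) − 1 pole(s) → -20 dB/decade.

-20 dB/decade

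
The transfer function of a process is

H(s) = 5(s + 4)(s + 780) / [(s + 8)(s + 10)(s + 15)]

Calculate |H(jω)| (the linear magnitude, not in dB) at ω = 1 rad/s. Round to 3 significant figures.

13.2

At s = jω = j1:
zero (s+4): 4 + j1 → |·| = √(4²+1²) = √17 ≈ 4.1231, ∠ = arctan(1/4) ≈ 14.04°
zero (s+780): 780 + j1 → |·| = √(780²+1²) = √608401 ≈ 780, ∠ = arctan(1/780) ≈ 0.07°
pole (s+8): 8 + j1 → |·| = √(8²+1²) = √65 ≈ 8.0623, ∠ = arctan(1/8) ≈ 7.13°
pole (s+10): 10 + j1 → |·| = √(10²+1²) = √101 ≈ 10.05, ∠ = arctan(1/10) ≈ 5.71°
pole (s+15): 15 + j1 → |·| = √(15²+1²) = √226 ≈ 15.033, ∠ = arctan(1/15) ≈ 3.81°
|H| = 5 · 3216 / 1218.1 ≈ 13.201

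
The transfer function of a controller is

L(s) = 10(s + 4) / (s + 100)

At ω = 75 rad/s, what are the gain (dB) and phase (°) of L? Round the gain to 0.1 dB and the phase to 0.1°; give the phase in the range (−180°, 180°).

At s = jω = j75:
zero (s+4): 4 + j75 → |·| = √(4²+75²) = √5641 ≈ 75.107, ∠ = arctan(75/4) ≈ 86.95°
pole (s+100): 100 + j75 → |·| = √(100²+75²) = √15625 ≈ 125, ∠ = arctan(75/100) ≈ 36.87°
|L| = 10 · 75.107 / 125 ≈ 6.0086
Gain = 20 log₁₀(6.0086) ≈ 15.58 dB
∠L = 86.95° − 36.87° = 50.08°

15.6 dB, 50.1°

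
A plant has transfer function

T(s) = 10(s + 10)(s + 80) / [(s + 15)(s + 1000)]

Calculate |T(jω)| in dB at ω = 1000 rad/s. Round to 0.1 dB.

At s = jω = j1000:
zero (s+10): 10 + j1000 → |·| = √(10²+1000²) = √1000100 ≈ 1000, ∠ = arctan(1000/10) ≈ 89.43°
zero (s+80): 80 + j1000 → |·| = √(80²+1000²) = √1006400 ≈ 1003.2, ∠ = arctan(1000/80) ≈ 85.43°
pole (s+15): 15 + j1000 → |·| = √(15²+1000²) = √1000225 ≈ 1000.1, ∠ = arctan(1000/15) ≈ 89.14°
pole (s+1000): 1000 + j1000 → |·| = √(1000²+1000²) = √2000000 ≈ 1414.2, ∠ = arctan(1000/1000) ≈ 45.00°
|T| = 10 · 1.0032e+06 / 1.4143e+06 ≈ 7.0933
Gain = 20 log₁₀(7.0933) ≈ 17.02 dB

17.0 dB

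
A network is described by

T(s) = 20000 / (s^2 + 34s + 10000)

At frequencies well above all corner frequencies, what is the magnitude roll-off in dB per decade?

Each pole contributes −20 dB/decade at high frequency; each zero contributes +20 dB/decade.
Net: 0 zero(s) − 2 pole(s) → -40 dB/decade.

-40 dB/decade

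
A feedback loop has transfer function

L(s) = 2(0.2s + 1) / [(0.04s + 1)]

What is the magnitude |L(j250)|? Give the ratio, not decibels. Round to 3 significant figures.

At ω = 250 rad/s:
zero (1 + j250·0.2) = 1 + j50 → |·| ≈ 50.01, ∠ ≈ 88.85°
pole (1 + j250·0.04) = 1 + j10 → |·| ≈ 10.05, ∠ ≈ 84.29°
|L| = 2 · 50.01 / (10.05) ≈ 9.9522

9.95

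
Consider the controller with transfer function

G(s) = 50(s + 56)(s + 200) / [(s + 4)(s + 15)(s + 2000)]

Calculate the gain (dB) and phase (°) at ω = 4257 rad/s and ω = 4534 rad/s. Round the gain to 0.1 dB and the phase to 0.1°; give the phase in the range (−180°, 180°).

At s = jω = j4257:
zero (s+56): 56 + j4257 → |·| = √(56²+4257²) = √18125185 ≈ 4257.4, ∠ = arctan(4257/56) ≈ 89.25°
zero (s+200): 200 + j4257 → |·| = √(200²+4257²) = √18162049 ≈ 4261.7, ∠ = arctan(4257/200) ≈ 87.31°
pole (s+4): 4 + j4257 → |·| = √(4²+4257²) = √18122065 ≈ 4257, ∠ = arctan(4257/4) ≈ 89.95°
pole (s+15): 15 + j4257 → |·| = √(15²+4257²) = √18122274 ≈ 4257, ∠ = arctan(4257/15) ≈ 89.80°
pole (s+2000): 2000 + j4257 → |·| = √(2000²+4257²) = √22122049 ≈ 4703.4, ∠ = arctan(4257/2000) ≈ 64.84°
|G| = 50 · 1.8144e+07 / 8.5235e+10 ≈ 0.010644
Gain = 20 log₁₀(0.010644) ≈ -39.46 dB
∠G = 176.56° − 244.59° = -68.03°

At s = jω = j4534:
zero (s+56): 56 + j4534 → |·| = √(56²+4534²) = √20560292 ≈ 4534.3, ∠ = arctan(4534/56) ≈ 89.29°
zero (s+200): 200 + j4534 → |·| = √(200²+4534²) = √20597156 ≈ 4538.4, ∠ = arctan(4534/200) ≈ 87.47°
pole (s+4): 4 + j4534 → |·| = √(4²+4534²) = √20557172 ≈ 4534, ∠ = arctan(4534/4) ≈ 89.95°
pole (s+15): 15 + j4534 → |·| = √(15²+4534²) = √20557381 ≈ 4534, ∠ = arctan(4534/15) ≈ 89.81°
pole (s+2000): 2000 + j4534 → |·| = √(2000²+4534²) = √24557156 ≈ 4955.5, ∠ = arctan(4534/2000) ≈ 66.20°
|G| = 50 · 2.0578e+07 / 1.0187e+11 ≈ 0.0101
Gain = 20 log₁₀(0.0101) ≈ -39.91 dB
∠G = 176.76° − 245.96° = -69.20°

ω = 4257: -39.5 dB, -68.0°; ω = 4534: -39.9 dB, -69.2°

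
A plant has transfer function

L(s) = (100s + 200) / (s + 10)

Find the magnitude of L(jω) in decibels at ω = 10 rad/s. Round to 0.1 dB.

Substitute s = j10:
Numerator: 100(j10) + 200 = 200 + j1000
Denominator: (j10) + 10 = 10 + j10
|N| = √(200² + 1000²) ≈ 1019.8, ∠N ≈ 78.69°
|D| = √(10² + 10²) ≈ 14.142, ∠D ≈ 45.00°
|L| = 1019.8 / 14.142 ≈ 72.111
Gain = 20 log₁₀(72.111) ≈ 37.16 dB

37.2 dB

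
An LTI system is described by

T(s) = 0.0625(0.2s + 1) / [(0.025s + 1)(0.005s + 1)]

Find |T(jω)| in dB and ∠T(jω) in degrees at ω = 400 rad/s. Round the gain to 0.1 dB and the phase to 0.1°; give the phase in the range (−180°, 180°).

-13.1 dB, -58.4°

At ω = 400 rad/s:
zero (1 + j400·0.2) = 1 + j80 → |·| ≈ 80.006, ∠ ≈ 89.28°
pole (1 + j400·0.025) = 1 + j10 → |·| ≈ 10.05, ∠ ≈ 84.29°
pole (1 + j400·0.005) = 1 + j2 → |·| ≈ 2.2361, ∠ ≈ 63.43°
|T| = 0.0625 · 80.006 / (10.05 · 2.2361) ≈ 0.22251
Gain = 20 log₁₀(0.22251) ≈ -13.05 dB
∠T = (89.28°) − (84.29° + 63.43°) = -58.44°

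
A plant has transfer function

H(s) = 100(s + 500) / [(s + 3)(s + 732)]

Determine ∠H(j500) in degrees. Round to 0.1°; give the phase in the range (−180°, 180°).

-79.0°

At s = jω = j500:
zero (s+500): 500 + j500 → |·| = √(500²+500²) = √500000 ≈ 707.11, ∠ = arctan(500/500) ≈ 45.00°
pole (s+3): 3 + j500 → |·| = √(3²+500²) = √250009 ≈ 500.01, ∠ = arctan(500/3) ≈ 89.66°
pole (s+732): 732 + j500 → |·| = √(732²+500²) = √785824 ≈ 886.47, ∠ = arctan(500/732) ≈ 34.34°
∠H = 45.00° − 124.00° = -79.00°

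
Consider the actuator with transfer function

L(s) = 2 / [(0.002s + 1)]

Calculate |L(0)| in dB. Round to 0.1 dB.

L(0) = 2 · 1 / 1 = 2
20 log₁₀(2) ≈ 6.02 dB

6.0 dB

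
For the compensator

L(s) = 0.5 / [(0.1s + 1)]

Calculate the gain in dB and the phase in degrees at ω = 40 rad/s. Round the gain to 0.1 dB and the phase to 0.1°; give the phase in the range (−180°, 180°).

At ω = 40 rad/s:
pole (1 + j40·0.1) = 1 + j4 → |·| ≈ 4.1231, ∠ ≈ 75.96°
|L| = 0.5 · 1 / (4.1231) ≈ 0.12127
Gain = 20 log₁₀(0.12127) ≈ -18.32 dB
∠L = (0°) − (75.96°) = -75.96°

-18.3 dB, -76.0°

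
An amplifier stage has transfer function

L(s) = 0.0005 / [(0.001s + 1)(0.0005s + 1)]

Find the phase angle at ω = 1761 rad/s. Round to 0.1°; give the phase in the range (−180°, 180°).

At ω = 1761 rad/s:
pole (1 + j1761·0.001) = 1 + j1.761 → |·| ≈ 2.0251, ∠ ≈ 60.41°
pole (1 + j1761·0.0005) = 1 + j0.8805 → |·| ≈ 1.3324, ∠ ≈ 41.36°
∠L = (0°) − (60.41° + 41.36°) = -101.77°

-101.8°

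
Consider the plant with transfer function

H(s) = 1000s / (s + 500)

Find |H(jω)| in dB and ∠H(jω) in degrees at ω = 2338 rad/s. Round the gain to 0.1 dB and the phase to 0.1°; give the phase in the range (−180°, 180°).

59.8 dB, 12.1°

At s = jω = j2338:
zero at origin: s = j2338 → |·| = 2338, ∠ = 90.00°
pole (s+500): 500 + j2338 → |·| = √(500²+2338²) = √5716244 ≈ 2390.9, ∠ = arctan(2338/500) ≈ 77.93°
|H| = 1000 · 2338 / 2390.9 ≈ 977.87
Gain = 20 log₁₀(977.87) ≈ 59.81 dB
∠H = 90.00° − 77.93° = 12.07°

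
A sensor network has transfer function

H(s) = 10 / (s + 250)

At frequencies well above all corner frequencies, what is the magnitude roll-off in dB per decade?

-20 dB/decade

Each pole contributes −20 dB/decade at high frequency; each zero contributes +20 dB/decade.
Net: 0 zero(s) − 1 pole(s) → -20 dB/decade.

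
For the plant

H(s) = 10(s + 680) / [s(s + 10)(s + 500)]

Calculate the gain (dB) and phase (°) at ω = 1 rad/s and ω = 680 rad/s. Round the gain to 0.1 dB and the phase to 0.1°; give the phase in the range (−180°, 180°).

ω = 1: 2.6 dB, -95.7°; ω = 680: -92.2 dB, 172.2°

At s = jω = j1:
zero (s+680): 680 + j1 → |·| = √(680²+1²) = √462401 ≈ 680, ∠ = arctan(1/680) ≈ 0.08°
pole (s+10): 10 + j1 → |·| = √(10²+1²) = √101 ≈ 10.05, ∠ = arctan(1/10) ≈ 5.71°
pole (s+500): 500 + j1 → |·| = √(500²+1²) = √250001 ≈ 500, ∠ = arctan(1/500) ≈ 0.11°
pole at origin: |s| = 1, ∠ = 90.00° (in denominator)
|H| = 10 · 680 / 5025 ≈ 1.3532
Gain = 20 log₁₀(1.3532) ≈ 2.63 dB
∠H = 0.08° − 95.82° = -95.74°

At s = jω = j680:
zero (s+680): 680 + j680 → |·| = √(680²+680²) = √924800 ≈ 961.67, ∠ = arctan(680/680) ≈ 45.00°
pole (s+10): 10 + j680 → |·| = √(10²+680²) = √462500 ≈ 680.07, ∠ = arctan(680/10) ≈ 89.16°
pole (s+500): 500 + j680 → |·| = √(500²+680²) = √712400 ≈ 844.04, ∠ = arctan(680/500) ≈ 53.67°
pole at origin: |s| = 680, ∠ = 90.00° (in denominator)
|H| = 10 · 961.67 / 3.9032e+08 ≈ 2.4638e-05
Gain = 20 log₁₀(2.4638e-05) ≈ -92.17 dB
∠H = 45.00° − 232.83° = -187.83° ≡ 172.17° (principal value)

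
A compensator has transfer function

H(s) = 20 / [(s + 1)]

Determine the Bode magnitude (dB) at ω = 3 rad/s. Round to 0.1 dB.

16.0 dB

At ω = 3 rad/s:
pole (1 + j3·1) = 1 + j3 → |·| ≈ 3.1623, ∠ ≈ 71.57°
|H| = 20 · 1 / (3.1623) ≈ 6.3245
Gain = 20 log₁₀(6.3245) ≈ 16.02 dB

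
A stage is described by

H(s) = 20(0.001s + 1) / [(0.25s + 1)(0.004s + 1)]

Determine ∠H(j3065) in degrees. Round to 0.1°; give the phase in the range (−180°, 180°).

At ω = 3065 rad/s:
zero (1 + j3065·0.001) = 1 + j3.065 → |·| ≈ 3.224, ∠ ≈ 71.93°
pole (1 + j3065·0.25) = 1 + j766.25 → |·| ≈ 766.25, ∠ ≈ 89.93°
pole (1 + j3065·0.004) = 1 + j12.26 → |·| ≈ 12.301, ∠ ≈ 85.34°
∠H = (71.93°) − (89.93° + 85.34°) = -103.34°

-103.3°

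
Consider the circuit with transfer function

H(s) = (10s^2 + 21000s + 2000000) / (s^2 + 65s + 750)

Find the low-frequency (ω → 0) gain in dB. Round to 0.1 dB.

H(0) = 2000000 / 750 ≈ 2666.7
20 log₁₀(2666.7) ≈ 68.52 dB

68.5 dB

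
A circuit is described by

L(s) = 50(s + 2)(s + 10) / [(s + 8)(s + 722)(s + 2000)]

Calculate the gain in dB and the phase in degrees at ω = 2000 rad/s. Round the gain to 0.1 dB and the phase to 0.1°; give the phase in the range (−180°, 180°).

At s = jω = j2000:
zero (s+2): 2 + j2000 → |·| = √(2²+2000²) = √4000004 ≈ 2000, ∠ = arctan(2000/2) ≈ 89.94°
zero (s+10): 10 + j2000 → |·| = √(10²+2000²) = √4000100 ≈ 2000, ∠ = arctan(2000/10) ≈ 89.71°
pole (s+8): 8 + j2000 → |·| = √(8²+2000²) = √4000064 ≈ 2000, ∠ = arctan(2000/8) ≈ 89.77°
pole (s+722): 722 + j2000 → |·| = √(722²+2000²) = √4521284 ≈ 2126.3, ∠ = arctan(2000/722) ≈ 70.15°
pole (s+2000): 2000 + j2000 → |·| = √(2000²+2000²) = √8000000 ≈ 2828.4, ∠ = arctan(2000/2000) ≈ 45.00°
|L| = 50 · 4e+06 / 1.2028e+10 ≈ 0.016628
Gain = 20 log₁₀(0.016628) ≈ -35.58 dB
∠L = 179.65° − 204.92° = -25.27°

-35.6 dB, -25.3°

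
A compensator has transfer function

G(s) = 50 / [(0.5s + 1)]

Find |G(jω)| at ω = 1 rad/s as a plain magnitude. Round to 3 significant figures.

44.7

At ω = 1 rad/s:
pole (1 + j1·0.5) = 1 + j0.5 → |·| ≈ 1.118, ∠ ≈ 26.57°
|G| = 50 · 1 / (1.118) ≈ 44.723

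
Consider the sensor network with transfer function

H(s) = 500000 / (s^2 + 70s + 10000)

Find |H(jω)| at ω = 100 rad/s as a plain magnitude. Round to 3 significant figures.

At s = jω = j100:
quadratic: (j100)² + 70·j100 + 10000 = 0 + j7000 → |·| ≈ 7000, ∠ ≈ 90.00°
|H| = 500000 / 7000 ≈ 71.429

71.4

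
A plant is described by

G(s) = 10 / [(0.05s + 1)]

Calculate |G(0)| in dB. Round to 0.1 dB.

20.0 dB

G(0) = 10 · 1 / 1 = 10
20 log₁₀(10) ≈ 20.00 dB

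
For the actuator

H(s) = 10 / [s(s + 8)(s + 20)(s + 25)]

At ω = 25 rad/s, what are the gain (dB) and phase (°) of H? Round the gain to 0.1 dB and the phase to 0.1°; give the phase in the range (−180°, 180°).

At s = jω = j25:
pole (s+8): 8 + j25 → |·| = √(8²+25²) = √689 ≈ 26.249, ∠ = arctan(25/8) ≈ 72.26°
pole (s+20): 20 + j25 → |·| = √(20²+25²) = √1025 ≈ 32.016, ∠ = arctan(25/20) ≈ 51.34°
pole (s+25): 25 + j25 → |·| = √(25²+25²) = √1250 ≈ 35.355, ∠ = arctan(25/25) ≈ 45.00°
pole at origin: |s| = 25, ∠ = 90.00° (in denominator)
|H| = 10 / 7.428e+05 ≈ 1.3463e-05
Gain = 20 log₁₀(1.3463e-05) ≈ -97.42 dB
∠H = 0.00° − 258.60° = -258.60° ≡ 101.40° (principal value)

-97.4 dB, 101.4°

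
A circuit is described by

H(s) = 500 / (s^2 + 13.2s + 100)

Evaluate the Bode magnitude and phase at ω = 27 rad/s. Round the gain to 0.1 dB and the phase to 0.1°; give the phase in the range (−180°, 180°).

-3.2 dB, -150.5°

At s = jω = j27:
quadratic: (j27)² + 13.2·j27 + 100 = -629 + j356.4 → |·| ≈ 722.95, ∠ ≈ 150.46°
|H| = 500 / 722.95 ≈ 0.69161
Gain = 20 log₁₀(0.69161) ≈ -3.20 dB
∠H = 0.00° − 150.46° = -150.46°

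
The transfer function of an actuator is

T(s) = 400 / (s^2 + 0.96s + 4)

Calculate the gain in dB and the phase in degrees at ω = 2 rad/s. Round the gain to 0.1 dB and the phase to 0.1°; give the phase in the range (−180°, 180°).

46.4 dB, -90.0°

At s = jω = j2:
quadratic: (j2)² + 0.96·j2 + 4 = 0 + j1.92 → |·| ≈ 1.92, ∠ ≈ 90.00°
|T| = 400 / 1.92 ≈ 208.33
Gain = 20 log₁₀(208.33) ≈ 46.38 dB
∠T = 0.00° − 90.00° = -90.00°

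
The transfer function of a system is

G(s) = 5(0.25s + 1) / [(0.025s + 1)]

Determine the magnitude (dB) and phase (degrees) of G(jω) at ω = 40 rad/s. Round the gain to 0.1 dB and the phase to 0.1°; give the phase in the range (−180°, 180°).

At ω = 40 rad/s:
zero (1 + j40·0.25) = 1 + j10 → |·| ≈ 10.05, ∠ ≈ 84.29°
pole (1 + j40·0.025) = 1 + j1 → |·| ≈ 1.4142, ∠ ≈ 45.00°
|G| = 5 · 10.05 / (1.4142) ≈ 35.532
Gain = 20 log₁₀(35.532) ≈ 31.01 dB
∠G = (84.29°) − (45.00°) = 39.29°

31.0 dB, 39.3°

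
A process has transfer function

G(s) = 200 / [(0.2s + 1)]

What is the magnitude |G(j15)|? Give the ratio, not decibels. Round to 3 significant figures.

At ω = 15 rad/s:
pole (1 + j15·0.2) = 1 + j3 → |·| ≈ 3.1623, ∠ ≈ 71.57°
|G| = 200 · 1 / (3.1623) ≈ 63.245

63.2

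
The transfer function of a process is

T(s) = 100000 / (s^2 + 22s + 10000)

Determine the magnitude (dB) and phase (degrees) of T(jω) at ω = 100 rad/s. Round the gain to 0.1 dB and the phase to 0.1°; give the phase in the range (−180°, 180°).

33.2 dB, -90.0°

At s = jω = j100:
quadratic: (j100)² + 22·j100 + 10000 = 0 + j2200 → |·| ≈ 2200, ∠ ≈ 90.00°
|T| = 100000 / 2200 ≈ 45.455
Gain = 20 log₁₀(45.455) ≈ 33.15 dB
∠T = 0.00° − 90.00° = -90.00°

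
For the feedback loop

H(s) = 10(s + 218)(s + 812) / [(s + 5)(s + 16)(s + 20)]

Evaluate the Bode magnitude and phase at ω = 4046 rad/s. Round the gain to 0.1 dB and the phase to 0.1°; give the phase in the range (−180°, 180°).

At s = jω = j4046:
zero (s+218): 218 + j4046 → |·| = √(218²+4046²) = √16417640 ≈ 4051.9, ∠ = arctan(4046/218) ≈ 86.92°
zero (s+812): 812 + j4046 → |·| = √(812²+4046²) = √17029460 ≈ 4126.7, ∠ = arctan(4046/812) ≈ 78.65°
pole (s+5): 5 + j4046 → |·| = √(5²+4046²) = √16370141 ≈ 4046, ∠ = arctan(4046/5) ≈ 89.93°
pole (s+16): 16 + j4046 → |·| = √(16²+4046²) = √16370372 ≈ 4046, ∠ = arctan(4046/16) ≈ 89.77°
pole (s+20): 20 + j4046 → |·| = √(20²+4046²) = √16370516 ≈ 4046, ∠ = arctan(4046/20) ≈ 89.72°
|H| = 10 · 1.6721e+07 / 6.6233e+10 ≈ 0.0025246
Gain = 20 log₁₀(0.0025246) ≈ -51.96 dB
∠H = 165.57° − 269.42° = -103.85°

-52.0 dB, -103.9°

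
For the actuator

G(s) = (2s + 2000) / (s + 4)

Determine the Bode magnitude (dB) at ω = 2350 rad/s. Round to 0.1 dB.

6.7 dB

Substitute s = j2350:
Numerator: 2(j2350) + 2000 = 2000 + j4700
Denominator: (j2350) + 4 = 4 + j2350
|N| = √(2000² + 4700²) ≈ 5107.8, ∠N ≈ 66.95°
|D| = √(4² + 2350²) ≈ 2350, ∠D ≈ 89.90°
|G| = 5107.8 / 2350 ≈ 2.1735
Gain = 20 log₁₀(2.1735) ≈ 6.74 dB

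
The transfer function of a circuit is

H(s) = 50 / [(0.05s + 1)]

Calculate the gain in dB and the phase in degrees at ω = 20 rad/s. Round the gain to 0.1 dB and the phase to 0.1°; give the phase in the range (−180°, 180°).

At ω = 20 rad/s:
pole (1 + j20·0.05) = 1 + j1 → |·| ≈ 1.4142, ∠ ≈ 45.00°
|H| = 50 · 1 / (1.4142) ≈ 35.356
Gain = 20 log₁₀(35.356) ≈ 30.97 dB
∠H = (0°) − (45.00°) = -45.00°

31.0 dB, -45.0°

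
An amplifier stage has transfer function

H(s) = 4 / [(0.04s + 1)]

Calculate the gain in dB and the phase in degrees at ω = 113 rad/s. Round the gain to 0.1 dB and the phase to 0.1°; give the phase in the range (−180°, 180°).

At ω = 113 rad/s:
pole (1 + j113·0.04) = 1 + j4.52 → |·| ≈ 4.6293, ∠ ≈ 77.52°
|H| = 4 · 1 / (4.6293) ≈ 0.86406
Gain = 20 log₁₀(0.86406) ≈ -1.27 dB
∠H = (0°) − (77.52°) = -77.52°

-1.3 dB, -77.5°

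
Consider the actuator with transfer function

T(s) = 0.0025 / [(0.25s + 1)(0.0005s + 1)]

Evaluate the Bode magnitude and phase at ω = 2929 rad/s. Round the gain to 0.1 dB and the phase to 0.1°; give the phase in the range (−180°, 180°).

At ω = 2929 rad/s:
pole (1 + j2929·0.25) = 1 + j732.25 → |·| ≈ 732.25, ∠ ≈ 89.92°
pole (1 + j2929·0.0005) = 1 + j1.4645 → |·| ≈ 1.7733, ∠ ≈ 55.67°
|T| = 0.0025 · 1 / (732.25 · 1.7733) ≈ 1.9253e-06
Gain = 20 log₁₀(1.9253e-06) ≈ -114.31 dB
∠T = (0°) − (89.92° + 55.67°) = -145.59°

-114.3 dB, -145.6°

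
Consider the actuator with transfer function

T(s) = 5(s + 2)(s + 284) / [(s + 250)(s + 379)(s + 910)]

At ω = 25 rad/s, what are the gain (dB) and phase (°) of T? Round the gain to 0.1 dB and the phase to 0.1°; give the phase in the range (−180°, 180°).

-67.7 dB, 79.4°

At s = jω = j25:
zero (s+2): 2 + j25 → |·| = √(2²+25²) = √629 ≈ 25.08, ∠ = arctan(25/2) ≈ 85.43°
zero (s+284): 284 + j25 → |·| = √(284²+25²) = √81281 ≈ 285.1, ∠ = arctan(25/284) ≈ 5.03°
pole (s+250): 250 + j25 → |·| = √(250²+25²) = √63125 ≈ 251.25, ∠ = arctan(25/250) ≈ 5.71°
pole (s+379): 379 + j25 → |·| = √(379²+25²) = √144266 ≈ 379.82, ∠ = arctan(25/379) ≈ 3.77°
pole (s+910): 910 + j25 → |·| = √(910²+25²) = √828725 ≈ 910.34, ∠ = arctan(25/910) ≈ 1.57°
|T| = 5 · 7150.3 / 8.6874e+07 ≈ 0.00041153
Gain = 20 log₁₀(0.00041153) ≈ -67.71 dB
∠T = 90.46° − 11.05° = 79.41°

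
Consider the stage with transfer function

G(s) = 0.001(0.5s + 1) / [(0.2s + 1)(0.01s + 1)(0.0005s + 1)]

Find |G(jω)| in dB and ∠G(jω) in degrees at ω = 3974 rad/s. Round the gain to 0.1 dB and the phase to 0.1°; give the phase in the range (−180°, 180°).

At ω = 3974 rad/s:
zero (1 + j3974·0.5) = 1 + j1987 → |·| ≈ 1987, ∠ ≈ 89.97°
pole (1 + j3974·0.2) = 1 + j794.8 → |·| ≈ 794.8, ∠ ≈ 89.93°
pole (1 + j3974·0.01) = 1 + j39.74 → |·| ≈ 39.753, ∠ ≈ 88.56°
pole (1 + j3974·0.0005) = 1 + j1.987 → |·| ≈ 2.2244, ∠ ≈ 63.29°
|G| = 0.001 · 1987 / (794.8 · 39.753 · 2.2244) ≈ 2.8272e-05
Gain = 20 log₁₀(2.8272e-05) ≈ -90.97 dB
∠G = (89.97°) − (89.93° + 88.56° + 63.29°) = -151.81°

-91.0 dB, -151.8°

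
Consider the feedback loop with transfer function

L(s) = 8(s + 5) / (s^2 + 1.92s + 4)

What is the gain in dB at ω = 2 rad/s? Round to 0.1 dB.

At s = jω = j2:
zero (s+5): 5 + j2 → |·| = √(5²+2²) = √29 ≈ 5.3852, ∠ = arctan(2/5) ≈ 21.80°
quadratic: (j2)² + 1.92·j2 + 4 = 0 + j3.84 → |·| ≈ 3.84, ∠ ≈ 90.00°
|L| = 8 · 5.3852 / 3.84 ≈ 11.219
Gain = 20 log₁₀(11.219) ≈ 21.00 dB

21.0 dB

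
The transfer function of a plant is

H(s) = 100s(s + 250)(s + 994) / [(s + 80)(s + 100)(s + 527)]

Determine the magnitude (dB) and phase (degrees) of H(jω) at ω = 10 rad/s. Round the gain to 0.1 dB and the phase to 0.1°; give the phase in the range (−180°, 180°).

At s = jω = j10:
zero (s+250): 250 + j10 → |·| = √(250²+10²) = √62600 ≈ 250.2, ∠ = arctan(10/250) ≈ 2.29°
zero (s+994): 994 + j10 → |·| = √(994²+10²) = √988136 ≈ 994.05, ∠ = arctan(10/994) ≈ 0.58°
zero at origin: s = j10 → |·| = 10, ∠ = 90.00°
pole (s+80): 80 + j10 → |·| = √(80²+10²) = √6500 ≈ 80.623, ∠ = arctan(10/80) ≈ 7.13°
pole (s+100): 100 + j10 → |·| = √(100²+10²) = √10100 ≈ 100.5, ∠ = arctan(10/100) ≈ 5.71°
pole (s+527): 527 + j10 → |·| = √(527²+10²) = √277829 ≈ 527.09, ∠ = arctan(10/527) ≈ 1.09°
|H| = 100 · 2.4871e+06 / 4.2708e+06 ≈ 58.235
Gain = 20 log₁₀(58.235) ≈ 35.30 dB
∠H = 92.87° − 13.93° = 78.94°

35.3 dB, 78.9°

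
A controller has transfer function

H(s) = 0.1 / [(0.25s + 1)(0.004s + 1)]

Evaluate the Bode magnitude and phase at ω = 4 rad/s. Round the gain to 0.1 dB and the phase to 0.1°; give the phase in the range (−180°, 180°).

At ω = 4 rad/s:
pole (1 + j4·0.25) = 1 + j1 → |·| ≈ 1.4142, ∠ ≈ 45.00°
pole (1 + j4·0.004) = 1 + j0.016 → |·| ≈ 1.0001, ∠ ≈ 0.92°
|H| = 0.1 · 1 / (1.4142 · 1.0001) ≈ 0.070704
Gain = 20 log₁₀(0.070704) ≈ -23.01 dB
∠H = (0°) − (45.00° + 0.92°) = -45.92°

-23.0 dB, -45.9°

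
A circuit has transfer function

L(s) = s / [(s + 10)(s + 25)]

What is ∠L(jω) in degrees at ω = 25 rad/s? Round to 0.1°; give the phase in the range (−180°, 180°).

At s = jω = j25:
zero at origin: s = j25 → |·| = 25, ∠ = 90.00°
pole (s+10): 10 + j25 → |·| = √(10²+25²) = √725 ≈ 26.926, ∠ = arctan(25/10) ≈ 68.20°
pole (s+25): 25 + j25 → |·| = √(25²+25²) = √1250 ≈ 35.355, ∠ = arctan(25/25) ≈ 45.00°
∠L = 90.00° − 113.20° = -23.20°

-23.2°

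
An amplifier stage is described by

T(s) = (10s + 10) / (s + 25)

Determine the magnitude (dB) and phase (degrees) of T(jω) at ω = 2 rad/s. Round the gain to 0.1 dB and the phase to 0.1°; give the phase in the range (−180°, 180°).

Substitute s = j2:
Numerator: 10(j2) + 10 = 10 + j20
Denominator: (j2) + 25 = 25 + j2
|N| = √(10² + 20²) ≈ 22.361, ∠N ≈ 63.43°
|D| = √(25² + 2²) ≈ 25.08, ∠D ≈ 4.57°
|T| = 22.361 / 25.08 ≈ 0.89159
Gain = 20 log₁₀(0.89159) ≈ -1.00 dB
∠T = 63.43° − 4.57° = 58.86°

-1.0 dB, 58.9°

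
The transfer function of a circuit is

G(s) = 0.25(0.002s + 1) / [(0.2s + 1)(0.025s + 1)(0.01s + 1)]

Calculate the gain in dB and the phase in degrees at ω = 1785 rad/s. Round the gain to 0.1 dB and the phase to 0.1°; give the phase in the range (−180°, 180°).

At ω = 1785 rad/s:
zero (1 + j1785·0.002) = 1 + j3.57 → |·| ≈ 3.7074, ∠ ≈ 74.35°
pole (1 + j1785·0.2) = 1 + j357 → |·| ≈ 357, ∠ ≈ 89.84°
pole (1 + j1785·0.025) = 1 + j44.625 → |·| ≈ 44.636, ∠ ≈ 88.72°
pole (1 + j1785·0.01) = 1 + j17.85 → |·| ≈ 17.878, ∠ ≈ 86.79°
|G| = 0.25 · 3.7074 / (357 · 44.636 · 17.878) ≈ 3.2534e-06
Gain = 20 log₁₀(3.2534e-06) ≈ -109.75 dB
∠G = (74.35°) − (89.84° + 88.72° + 86.79°) = -191.00° ≡ 169.00° (principal value)

-109.8 dB, 169.0°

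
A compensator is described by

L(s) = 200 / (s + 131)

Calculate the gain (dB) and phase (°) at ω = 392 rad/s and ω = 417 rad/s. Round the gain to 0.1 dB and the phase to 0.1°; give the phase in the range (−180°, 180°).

Substitute s = j392:
Numerator: 200 = 200 + j0
Denominator: (j392) + 131 = 131 + j392
|N| = √(200² + 0²) ≈ 200, ∠N ≈ 0.00°
|D| = √(131² + 392²) ≈ 413.31, ∠D ≈ 71.52°
|L| = 200 / 413.31 ≈ 0.4839
Gain = 20 log₁₀(0.4839) ≈ -6.30 dB
∠L = 0.00° − 71.52° = -71.52°

Substitute s = j417:
Numerator: 200 = 200 + j0
Denominator: (j417) + 131 = 131 + j417
|N| = √(200² + 0²) ≈ 200, ∠N ≈ 0.00°
|D| = √(131² + 417²) ≈ 437.09, ∠D ≈ 72.56°
|L| = 200 / 437.09 ≈ 0.45757
Gain = 20 log₁₀(0.45757) ≈ -6.79 dB
∠L = 0.00° − 72.56° = -72.56°

ω = 392: -6.3 dB, -71.5°; ω = 417: -6.8 dB, -72.6°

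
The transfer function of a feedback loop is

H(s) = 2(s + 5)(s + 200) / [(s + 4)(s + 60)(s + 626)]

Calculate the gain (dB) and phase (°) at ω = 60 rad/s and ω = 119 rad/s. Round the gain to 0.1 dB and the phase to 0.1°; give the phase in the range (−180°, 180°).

At s = jω = j60:
zero (s+5): 5 + j60 → |·| = √(5²+60²) = √3625 ≈ 60.208, ∠ = arctan(60/5) ≈ 85.24°
zero (s+200): 200 + j60 → |·| = √(200²+60²) = √43600 ≈ 208.81, ∠ = arctan(60/200) ≈ 16.70°
pole (s+4): 4 + j60 → |·| = √(4²+60²) = √3616 ≈ 60.133, ∠ = arctan(60/4) ≈ 86.19°
pole (s+60): 60 + j60 → |·| = √(60²+60²) = √7200 ≈ 84.853, ∠ = arctan(60/60) ≈ 45.00°
pole (s+626): 626 + j60 → |·| = √(626²+60²) = √395476 ≈ 628.87, ∠ = arctan(60/626) ≈ 5.47°
|H| = 2 · 12572 / 3.2088e+06 ≈ 0.007836
Gain = 20 log₁₀(0.007836) ≈ -42.12 dB
∠H = 101.94° − 136.66° = -34.72°

At s = jω = j119:
zero (s+5): 5 + j119 → |·| = √(5²+119²) = √14186 ≈ 119.1, ∠ = arctan(119/5) ≈ 87.59°
zero (s+200): 200 + j119 → |·| = √(200²+119²) = √54161 ≈ 232.73, ∠ = arctan(119/200) ≈ 30.75°
pole (s+4): 4 + j119 → |·| = √(4²+119²) = √14177 ≈ 119.07, ∠ = arctan(119/4) ≈ 88.07°
pole (s+60): 60 + j119 → |·| = √(60²+119²) = √17761 ≈ 133.27, ∠ = arctan(119/60) ≈ 63.24°
pole (s+626): 626 + j119 → |·| = √(626²+119²) = √406037 ≈ 637.21, ∠ = arctan(119/626) ≈ 10.76°
|H| = 2 · 27718 / 1.0112e+07 ≈ 0.0054822
Gain = 20 log₁₀(0.0054822) ≈ -45.22 dB
∠H = 118.34° − 162.07° = -43.73°

ω = 60: -42.1 dB, -34.7°; ω = 119: -45.2 dB, -43.7°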